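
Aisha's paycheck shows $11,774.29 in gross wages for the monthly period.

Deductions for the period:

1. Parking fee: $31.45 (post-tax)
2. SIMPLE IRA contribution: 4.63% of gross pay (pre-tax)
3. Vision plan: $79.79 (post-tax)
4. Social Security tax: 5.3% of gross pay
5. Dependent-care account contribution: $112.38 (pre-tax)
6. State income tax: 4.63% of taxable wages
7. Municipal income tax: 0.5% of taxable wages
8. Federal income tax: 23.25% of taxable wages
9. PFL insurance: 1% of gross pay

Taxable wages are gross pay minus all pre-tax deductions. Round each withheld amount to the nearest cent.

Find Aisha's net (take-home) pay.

Dependent-care account contribution: $112.38
SIMPLE IRA contribution: $11,774.29 × 0.0463 = $545.15
Pre-tax total = $112.38 + $545.15 = $657.53
Taxable wages = $11,774.29 − $657.53 = $11,116.76
State income tax: $11,116.76 × 0.0463 = $514.71
Federal income tax: $11,116.76 × 0.2325 = $2,584.65
Municipal income tax: $11,116.76 × 0.005 = $55.58
Social Security tax: $11,774.29 × 0.053 = $624.04
PFL insurance: $11,774.29 × 0.01 = $117.74
Vision plan: $79.79
Parking fee: $31.45
Total deductions = $112.38 + $545.15 + $514.71 + $2,584.65 + $55.58 + $624.04 + $117.74 + $79.79 + $31.45 = $4,665.49
Net pay = $11,774.29 − $4,665.49 = $7,108.80

$7,108.80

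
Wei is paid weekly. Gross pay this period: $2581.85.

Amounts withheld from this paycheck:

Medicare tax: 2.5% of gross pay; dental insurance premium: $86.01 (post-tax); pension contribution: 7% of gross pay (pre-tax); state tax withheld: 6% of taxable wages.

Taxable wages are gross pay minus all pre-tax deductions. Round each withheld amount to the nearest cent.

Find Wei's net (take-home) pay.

Pension contribution: $2581.85 × 0.07 = $180.73
Taxable wages = $2581.85 − $180.73 = $2401.12
State tax withheld: $2401.12 × 0.06 = $144.07
Medicare tax: $2581.85 × 0.025 = $64.55
Dental insurance premium: $86.01
Total deductions = $180.73 + $144.07 + $64.55 + $86.01 = $475.36
Net pay = $2581.85 − $475.36 = $2106.49

$2106.49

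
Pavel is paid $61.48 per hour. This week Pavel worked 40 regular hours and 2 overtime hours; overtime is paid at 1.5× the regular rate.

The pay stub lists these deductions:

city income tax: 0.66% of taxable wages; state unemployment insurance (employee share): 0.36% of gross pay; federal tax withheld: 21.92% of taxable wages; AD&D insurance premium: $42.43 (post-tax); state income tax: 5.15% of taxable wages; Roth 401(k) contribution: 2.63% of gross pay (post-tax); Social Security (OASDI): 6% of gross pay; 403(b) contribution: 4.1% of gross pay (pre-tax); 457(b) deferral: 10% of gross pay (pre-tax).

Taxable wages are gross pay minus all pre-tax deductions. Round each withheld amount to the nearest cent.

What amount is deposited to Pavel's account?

Regular pay: 40 × $61.48 = $2,459.20
Overtime pay: 2 × $61.48 × 1.5 = $184.44
Gross pay = $2,459.20 + $184.44 = $2,643.64
457(b) deferral: $2,643.64 × 0.1 = $264.36
403(b) contribution: $2,643.64 × 0.041 = $108.39
Pre-tax total = $264.36 + $108.39 = $372.75
Taxable wages = $2,643.64 − $372.75 = $2,270.89
City income tax: $2,270.89 × 0.0066 = $14.99
Federal tax withheld: $2,270.89 × 0.2192 = $497.78
State income tax: $2,270.89 × 0.0515 = $116.95
State unemployment insurance (employee share): $2,643.64 × 0.0036 = $9.52
Social Security (OASDI): $2,643.64 × 0.06 = $158.62
Roth 401(k) contribution: $2,643.64 × 0.0263 = $69.53
AD&D insurance premium: $42.43
Total deductions = $264.36 + $108.39 + $14.99 + $497.78 + $116.95 + $9.52 + $158.62 + $69.53 + $42.43 = $1,282.57
Net pay = $2,643.64 − $1,282.57 = $1,361.07

$1,361.07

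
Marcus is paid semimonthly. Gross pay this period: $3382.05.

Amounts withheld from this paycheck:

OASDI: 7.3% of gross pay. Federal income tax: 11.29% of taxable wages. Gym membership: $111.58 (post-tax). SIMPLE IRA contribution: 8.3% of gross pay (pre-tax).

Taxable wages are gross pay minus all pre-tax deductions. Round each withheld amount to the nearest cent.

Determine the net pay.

SIMPLE IRA contribution: $3382.05 × 0.083 = $280.71
Taxable wages = $3382.05 − $280.71 = $3101.34
Federal income tax: $3101.34 × 0.1129 = $350.14
OASDI: $3382.05 × 0.073 = $246.89
Gym membership: $111.58
Total deductions = $280.71 + $350.14 + $246.89 + $111.58 = $989.32
Net pay = $3382.05 − $989.32 = $2392.73

$2392.73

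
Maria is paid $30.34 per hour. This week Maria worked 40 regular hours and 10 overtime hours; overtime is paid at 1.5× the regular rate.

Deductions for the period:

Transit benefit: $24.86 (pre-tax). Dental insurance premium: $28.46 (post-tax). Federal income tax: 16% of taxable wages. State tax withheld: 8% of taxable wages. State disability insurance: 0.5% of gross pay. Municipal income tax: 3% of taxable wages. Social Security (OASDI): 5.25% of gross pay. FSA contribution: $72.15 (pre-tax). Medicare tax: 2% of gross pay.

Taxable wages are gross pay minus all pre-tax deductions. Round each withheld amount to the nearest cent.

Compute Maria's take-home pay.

Regular pay: 40 × $30.34 = $1,213.60
Overtime pay: 10 × $30.34 × 1.5 = $455.10
Gross pay = $1,213.60 + $455.10 = $1,668.70
Transit benefit: $24.86
FSA contribution: $72.15
Pre-tax total = $24.86 + $72.15 = $97.01
Taxable wages = $1,668.70 − $97.01 = $1,571.69
Federal income tax: $1,571.69 × 0.16 = $251.47
Municipal income tax: $1,571.69 × 0.03 = $47.15
State tax withheld: $1,571.69 × 0.08 = $125.74
State disability insurance: $1,668.70 × 0.005 = $8.34
Social Security (OASDI): $1,668.70 × 0.0525 = $87.61
Medicare tax: $1,668.70 × 0.02 = $33.37
Dental insurance premium: $28.46
Total deductions = $24.86 + $72.15 + $251.47 + $47.15 + $125.74 + $8.34 + $87.61 + $33.37 + $28.46 = $679.15
Net pay = $1,668.70 − $679.15 = $989.55

$989.55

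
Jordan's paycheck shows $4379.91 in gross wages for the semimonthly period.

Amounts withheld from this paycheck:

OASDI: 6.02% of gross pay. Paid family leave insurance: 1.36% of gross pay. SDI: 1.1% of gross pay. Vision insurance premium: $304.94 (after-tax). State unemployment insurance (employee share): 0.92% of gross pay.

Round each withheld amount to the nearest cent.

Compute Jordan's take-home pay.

$3663.25

SDI: $4379.91 × 0.011 = $48.18
OASDI: $4379.91 × 0.0602 = $263.67
Paid family leave insurance: $4379.91 × 0.0136 = $59.57
State unemployment insurance (employee share): $4379.91 × 0.0092 = $40.30
Vision insurance premium: $304.94
Total deductions = $48.18 + $263.67 + $59.57 + $40.30 + $304.94 = $716.66
Net pay = $4379.91 − $716.66 = $3663.25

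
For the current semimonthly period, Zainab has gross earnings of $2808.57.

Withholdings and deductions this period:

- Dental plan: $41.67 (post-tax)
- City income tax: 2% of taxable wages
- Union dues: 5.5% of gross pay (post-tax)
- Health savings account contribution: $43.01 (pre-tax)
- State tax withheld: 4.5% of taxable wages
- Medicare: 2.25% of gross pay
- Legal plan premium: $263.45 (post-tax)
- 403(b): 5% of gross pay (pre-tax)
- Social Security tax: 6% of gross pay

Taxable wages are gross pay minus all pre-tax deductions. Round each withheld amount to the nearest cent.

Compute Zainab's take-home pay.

$1763.21

403(b): $2808.57 × 0.05 = $140.43
Health savings account contribution: $43.01
Pre-tax total = $140.43 + $43.01 = $183.44
Taxable wages = $2808.57 − $183.44 = $2625.13
State tax withheld: $2625.13 × 0.045 = $118.13
City income tax: $2625.13 × 0.02 = $52.50
Medicare: $2808.57 × 0.0225 = $63.19
Social Security tax: $2808.57 × 0.06 = $168.51
Legal plan premium: $263.45
Union dues: $2808.57 × 0.055 = $154.47
Dental plan: $41.67
Total deductions = $140.43 + $43.01 + $118.13 + $52.50 + $63.19 + $168.51 + $263.45 + $154.47 + $41.67 = $1045.36
Net pay = $2808.57 − $1045.36 = $1763.21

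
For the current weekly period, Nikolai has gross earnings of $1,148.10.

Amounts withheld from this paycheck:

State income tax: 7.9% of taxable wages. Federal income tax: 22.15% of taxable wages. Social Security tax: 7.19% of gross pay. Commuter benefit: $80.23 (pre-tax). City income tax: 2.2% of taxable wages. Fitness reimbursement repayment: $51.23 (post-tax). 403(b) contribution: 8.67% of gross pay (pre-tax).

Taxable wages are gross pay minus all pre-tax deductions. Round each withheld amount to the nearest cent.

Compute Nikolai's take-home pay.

$522.26

Commuter benefit: $80.23
403(b) contribution: $1,148.10 × 0.0867 = $99.54
Pre-tax total = $80.23 + $99.54 = $179.77
Taxable wages = $1,148.10 − $179.77 = $968.33
State income tax: $968.33 × 0.079 = $76.50
Federal income tax: $968.33 × 0.2215 = $214.49
City income tax: $968.33 × 0.022 = $21.30
Social Security tax: $1,148.10 × 0.0719 = $82.55
Fitness reimbursement repayment: $51.23
Total deductions = $80.23 + $99.54 + $76.50 + $214.49 + $21.30 + $82.55 + $51.23 = $625.84
Net pay = $1,148.10 − $625.84 = $522.26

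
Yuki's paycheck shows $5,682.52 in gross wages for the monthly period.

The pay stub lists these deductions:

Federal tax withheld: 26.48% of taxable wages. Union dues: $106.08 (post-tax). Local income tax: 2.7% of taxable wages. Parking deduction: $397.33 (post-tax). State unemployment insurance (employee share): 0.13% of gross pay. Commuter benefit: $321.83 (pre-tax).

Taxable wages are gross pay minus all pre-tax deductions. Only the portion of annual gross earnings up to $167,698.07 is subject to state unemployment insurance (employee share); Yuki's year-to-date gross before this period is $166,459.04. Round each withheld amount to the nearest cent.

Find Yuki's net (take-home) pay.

$3,291.42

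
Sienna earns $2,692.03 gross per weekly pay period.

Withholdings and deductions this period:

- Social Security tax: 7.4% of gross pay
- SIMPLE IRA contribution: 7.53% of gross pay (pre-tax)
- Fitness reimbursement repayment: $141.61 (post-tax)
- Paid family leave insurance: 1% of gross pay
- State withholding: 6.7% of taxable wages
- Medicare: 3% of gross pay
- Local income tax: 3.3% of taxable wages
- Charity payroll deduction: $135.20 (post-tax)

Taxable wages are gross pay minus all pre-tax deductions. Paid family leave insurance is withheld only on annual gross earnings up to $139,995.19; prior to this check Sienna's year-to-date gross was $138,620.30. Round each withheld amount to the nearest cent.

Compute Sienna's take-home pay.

$1,669.86

SIMPLE IRA contribution: $2,692.03 × 0.0753 = $202.71
Taxable wages = $2,692.03 − $202.71 = $2,489.32
State withholding: $2,489.32 × 0.067 = $166.78
Local income tax: $2,489.32 × 0.033 = $82.15
Social Security tax: $2,692.03 × 0.074 = $199.21
Medicare: $2,692.03 × 0.03 = $80.76
Paid family leave insurance: only $139,995.19 − $138,620.30 = $1,374.89 of this check is subject → $1,374.89 × 0.01 = $13.75
Charity payroll deduction: $135.20
Fitness reimbursement repayment: $141.61
Total deductions = $202.71 + $166.78 + $82.15 + $199.21 + $80.76 + $13.75 + $135.20 + $141.61 = $1,022.17
Net pay = $2,692.03 − $1,022.17 = $1,669.86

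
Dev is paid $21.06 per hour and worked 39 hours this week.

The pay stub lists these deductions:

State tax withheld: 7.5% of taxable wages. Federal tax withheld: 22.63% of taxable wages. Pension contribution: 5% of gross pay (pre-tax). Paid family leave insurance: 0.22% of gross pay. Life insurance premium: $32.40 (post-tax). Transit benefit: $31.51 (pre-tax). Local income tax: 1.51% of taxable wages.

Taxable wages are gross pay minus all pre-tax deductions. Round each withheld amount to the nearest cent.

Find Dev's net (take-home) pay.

Gross pay: 39 × $21.06 = $821.34
Transit benefit: $31.51
Pension contribution: $821.34 × 0.05 = $41.07
Pre-tax total = $31.51 + $41.07 = $72.58
Taxable wages = $821.34 − $72.58 = $748.76
State tax withheld: $748.76 × 0.075 = $56.16
Local income tax: $748.76 × 0.0151 = $11.31
Federal tax withheld: $748.76 × 0.2263 = $169.44
Paid family leave insurance: $821.34 × 0.0022 = $1.81
Life insurance premium: $32.40
Total deductions = $31.51 + $41.07 + $56.16 + $11.31 + $169.44 + $1.81 + $32.40 = $343.70
Net pay = $821.34 − $343.70 = $477.64

$477.64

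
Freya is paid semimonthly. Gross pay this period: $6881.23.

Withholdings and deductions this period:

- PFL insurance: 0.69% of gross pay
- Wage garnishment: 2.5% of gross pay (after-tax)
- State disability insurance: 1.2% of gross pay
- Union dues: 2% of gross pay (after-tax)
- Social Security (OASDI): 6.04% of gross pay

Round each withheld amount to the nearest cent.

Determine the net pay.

$6025.90

PFL insurance: $6881.23 × 0.0069 = $47.48
Social Security (OASDI): $6881.23 × 0.0604 = $415.63
State disability insurance: $6881.23 × 0.012 = $82.57
Wage garnishment: $6881.23 × 0.025 = $172.03
Union dues: $6881.23 × 0.02 = $137.62
Total deductions = $47.48 + $415.63 + $82.57 + $172.03 + $137.62 = $855.33
Net pay = $6881.23 − $855.33 = $6025.90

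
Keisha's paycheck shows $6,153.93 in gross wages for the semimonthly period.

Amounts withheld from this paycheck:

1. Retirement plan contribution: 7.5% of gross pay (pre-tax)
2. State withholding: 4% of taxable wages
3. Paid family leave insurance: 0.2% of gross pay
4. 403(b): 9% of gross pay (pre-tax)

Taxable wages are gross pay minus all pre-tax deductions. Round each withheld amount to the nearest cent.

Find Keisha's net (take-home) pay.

$4,920.69

403(b): $6,153.93 × 0.09 = $553.85
Retirement plan contribution: $6,153.93 × 0.075 = $461.54
Pre-tax total = $553.85 + $461.54 = $1,015.39
Taxable wages = $6,153.93 − $1,015.39 = $5,138.54
State withholding: $5,138.54 × 0.04 = $205.54
Paid family leave insurance: $6,153.93 × 0.002 = $12.31
Total deductions = $553.85 + $461.54 + $205.54 + $12.31 = $1,233.24
Net pay = $6,153.93 − $1,233.24 = $4,920.69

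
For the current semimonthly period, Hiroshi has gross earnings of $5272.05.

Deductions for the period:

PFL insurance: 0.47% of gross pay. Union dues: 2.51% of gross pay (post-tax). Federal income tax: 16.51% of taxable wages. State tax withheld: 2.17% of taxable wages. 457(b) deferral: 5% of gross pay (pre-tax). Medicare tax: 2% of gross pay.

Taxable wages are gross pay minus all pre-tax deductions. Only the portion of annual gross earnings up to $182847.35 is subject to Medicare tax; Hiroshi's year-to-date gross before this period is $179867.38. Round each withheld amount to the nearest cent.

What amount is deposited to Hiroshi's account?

457(b) deferral: $5272.05 × 0.05 = $263.60
Taxable wages = $5272.05 − $263.60 = $5008.45
State tax withheld: $5008.45 × 0.0217 = $108.68
Federal income tax: $5008.45 × 0.1651 = $826.90
PFL insurance: $5272.05 × 0.0047 = $24.78
Medicare tax: only $182847.35 − $179867.38 = $2979.97 of this check is subject → $2979.97 × 0.02 = $59.60
Union dues: $5272.05 × 0.0251 = $132.33
Total deductions = $263.60 + $108.68 + $826.90 + $24.78 + $59.60 + $132.33 = $1415.89
Net pay = $5272.05 − $1415.89 = $3856.16

$3856.16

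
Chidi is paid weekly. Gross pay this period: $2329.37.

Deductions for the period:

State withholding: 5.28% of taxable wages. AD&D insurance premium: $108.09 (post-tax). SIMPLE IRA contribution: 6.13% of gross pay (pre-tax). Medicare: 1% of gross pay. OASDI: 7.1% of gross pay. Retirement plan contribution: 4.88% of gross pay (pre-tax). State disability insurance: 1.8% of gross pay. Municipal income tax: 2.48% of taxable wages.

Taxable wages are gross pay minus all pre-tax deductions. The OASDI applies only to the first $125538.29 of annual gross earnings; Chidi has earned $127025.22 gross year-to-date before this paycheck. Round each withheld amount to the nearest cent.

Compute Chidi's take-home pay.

SIMPLE IRA contribution: $2329.37 × 0.0613 = $142.79
Retirement plan contribution: $2329.37 × 0.0488 = $113.67
Pre-tax total = $142.79 + $113.67 = $256.46
Taxable wages = $2329.37 − $256.46 = $2072.91
State withholding: $2072.91 × 0.0528 = $109.45
Municipal income tax: $2072.91 × 0.0248 = $51.41
State disability insurance: $2329.37 × 0.018 = $41.93
Medicare: $2329.37 × 0.01 = $23.29
OASDI: annual cap $125538.29 already reached (YTD $127025.22), so $0.00
AD&D insurance premium: $108.09
Total deductions = $142.79 + $113.67 + $109.45 + $51.41 + $41.93 + $23.29 + $0.00 + $108.09 = $590.63
Net pay = $2329.37 − $590.63 = $1738.74

$1738.74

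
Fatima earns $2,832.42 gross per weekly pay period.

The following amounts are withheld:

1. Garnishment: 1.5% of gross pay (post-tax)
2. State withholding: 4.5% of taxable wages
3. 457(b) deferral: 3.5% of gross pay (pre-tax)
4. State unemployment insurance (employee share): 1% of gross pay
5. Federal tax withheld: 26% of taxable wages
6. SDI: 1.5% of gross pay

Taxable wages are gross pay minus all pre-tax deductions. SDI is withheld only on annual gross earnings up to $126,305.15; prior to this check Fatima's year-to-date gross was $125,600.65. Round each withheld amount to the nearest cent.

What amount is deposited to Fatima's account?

$1,818.25

457(b) deferral: $2,832.42 × 0.035 = $99.13
Taxable wages = $2,832.42 − $99.13 = $2,733.29
Federal tax withheld: $2,733.29 × 0.26 = $710.66
State withholding: $2,733.29 × 0.045 = $123.00
State unemployment insurance (employee share): $2,832.42 × 0.01 = $28.32
SDI: only $126,305.15 − $125,600.65 = $704.50 of this check is subject → $704.50 × 0.015 = $10.57
Garnishment: $2,832.42 × 0.015 = $42.49
Total deductions = $99.13 + $710.66 + $123.00 + $28.32 + $10.57 + $42.49 = $1,014.17
Net pay = $2,832.42 − $1,014.17 = $1,818.25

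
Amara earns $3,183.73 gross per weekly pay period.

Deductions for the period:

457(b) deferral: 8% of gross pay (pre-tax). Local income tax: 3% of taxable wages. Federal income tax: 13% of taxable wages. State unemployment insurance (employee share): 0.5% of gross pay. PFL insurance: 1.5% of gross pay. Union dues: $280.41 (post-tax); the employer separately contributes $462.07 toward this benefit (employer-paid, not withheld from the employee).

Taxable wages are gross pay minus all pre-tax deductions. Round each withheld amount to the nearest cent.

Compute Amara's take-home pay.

$2,116.30

457(b) deferral: $3,183.73 × 0.08 = $254.70
Taxable wages = $3,183.73 − $254.70 = $2,929.03
Federal income tax: $2,929.03 × 0.13 = $380.77
Local income tax: $2,929.03 × 0.03 = $87.87
State unemployment insurance (employee share): $3,183.73 × 0.005 = $15.92
PFL insurance: $3,183.73 × 0.015 = $47.76
Union dues: $280.41
(Employer's $462.07 toward union dues is not withheld from the employee.)
Total deductions = $254.70 + $380.77 + $87.87 + $15.92 + $47.76 + $280.41 = $1,067.43
Net pay = $3,183.73 − $1,067.43 = $2,116.30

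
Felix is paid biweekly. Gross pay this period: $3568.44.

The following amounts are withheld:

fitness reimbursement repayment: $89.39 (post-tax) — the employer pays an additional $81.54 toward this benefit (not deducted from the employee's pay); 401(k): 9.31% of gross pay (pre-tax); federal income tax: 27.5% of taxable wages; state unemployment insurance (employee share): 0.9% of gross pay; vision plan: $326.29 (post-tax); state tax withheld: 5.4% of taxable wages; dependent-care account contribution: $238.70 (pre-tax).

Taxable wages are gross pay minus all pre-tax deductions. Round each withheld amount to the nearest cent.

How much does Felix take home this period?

$1563.53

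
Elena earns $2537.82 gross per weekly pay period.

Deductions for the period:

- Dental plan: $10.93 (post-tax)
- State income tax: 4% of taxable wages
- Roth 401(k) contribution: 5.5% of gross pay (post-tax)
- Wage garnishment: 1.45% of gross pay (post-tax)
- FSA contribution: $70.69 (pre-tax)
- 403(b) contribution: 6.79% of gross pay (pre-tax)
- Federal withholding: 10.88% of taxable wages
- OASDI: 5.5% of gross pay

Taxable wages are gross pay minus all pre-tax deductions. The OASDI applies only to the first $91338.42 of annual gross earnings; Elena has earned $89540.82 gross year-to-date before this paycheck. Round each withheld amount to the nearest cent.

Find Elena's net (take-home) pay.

$1667.16

403(b) contribution: $2537.82 × 0.0679 = $172.32
FSA contribution: $70.69
Pre-tax total = $172.32 + $70.69 = $243.01
Taxable wages = $2537.82 − $243.01 = $2294.81
State income tax: $2294.81 × 0.04 = $91.79
Federal withholding: $2294.81 × 0.1088 = $249.68
OASDI: only $91338.42 − $89540.82 = $1797.60 of this check is subject → $1797.60 × 0.055 = $98.87
Dental plan: $10.93
Roth 401(k) contribution: $2537.82 × 0.055 = $139.58
Wage garnishment: $2537.82 × 0.0145 = $36.80
Total deductions = $172.32 + $70.69 + $91.79 + $249.68 + $98.87 + $10.93 + $139.58 + $36.80 = $870.66
Net pay = $2537.82 − $870.66 = $1667.16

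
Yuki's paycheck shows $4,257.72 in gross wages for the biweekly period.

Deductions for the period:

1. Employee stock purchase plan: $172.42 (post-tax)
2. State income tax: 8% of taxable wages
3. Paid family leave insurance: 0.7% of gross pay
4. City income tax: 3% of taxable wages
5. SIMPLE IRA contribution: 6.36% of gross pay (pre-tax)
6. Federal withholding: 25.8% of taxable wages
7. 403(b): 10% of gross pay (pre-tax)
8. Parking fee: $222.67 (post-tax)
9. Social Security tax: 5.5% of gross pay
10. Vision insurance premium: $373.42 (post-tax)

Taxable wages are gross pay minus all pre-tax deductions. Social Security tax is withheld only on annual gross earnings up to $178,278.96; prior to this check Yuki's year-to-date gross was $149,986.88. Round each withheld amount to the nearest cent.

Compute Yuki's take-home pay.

SIMPLE IRA contribution: $4,257.72 × 0.0636 = $270.79
403(b): $4,257.72 × 0.1 = $425.77
Pre-tax total = $270.79 + $425.77 = $696.56
Taxable wages = $4,257.72 − $696.56 = $3,561.16
Federal withholding: $3,561.16 × 0.258 = $918.78
State income tax: $3,561.16 × 0.08 = $284.89
City income tax: $3,561.16 × 0.03 = $106.83
Paid family leave insurance: $4,257.72 × 0.007 = $29.80
Social Security tax: cap not yet reached, full $4,257.72 is subject → $4,257.72 × 0.055 = $234.17
Vision insurance premium: $373.42
Parking fee: $222.67
Employee stock purchase plan: $172.42
Total deductions = $270.79 + $425.77 + $918.78 + $284.89 + $106.83 + $29.80 + $234.17 + $373.42 + $222.67 + $172.42 = $3,039.54
Net pay = $4,257.72 − $3,039.54 = $1,218.18

$1,218.18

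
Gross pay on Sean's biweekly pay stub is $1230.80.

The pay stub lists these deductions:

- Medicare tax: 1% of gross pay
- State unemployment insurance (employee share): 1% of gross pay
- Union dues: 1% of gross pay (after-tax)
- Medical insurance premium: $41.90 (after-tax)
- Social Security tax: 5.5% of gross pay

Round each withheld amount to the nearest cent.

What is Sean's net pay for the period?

$1084.28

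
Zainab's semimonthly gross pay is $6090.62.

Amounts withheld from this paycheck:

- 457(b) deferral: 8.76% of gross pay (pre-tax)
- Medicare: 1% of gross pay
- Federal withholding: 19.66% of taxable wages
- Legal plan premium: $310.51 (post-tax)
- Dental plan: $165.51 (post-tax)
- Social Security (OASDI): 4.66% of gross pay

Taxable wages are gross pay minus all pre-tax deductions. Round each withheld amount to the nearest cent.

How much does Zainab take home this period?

$3643.81

457(b) deferral: $6090.62 × 0.0876 = $533.54
Taxable wages = $6090.62 − $533.54 = $5557.08
Federal withholding: $5557.08 × 0.1966 = $1092.52
Social Security (OASDI): $6090.62 × 0.0466 = $283.82
Medicare: $6090.62 × 0.01 = $60.91
Dental plan: $165.51
Legal plan premium: $310.51
Total deductions = $533.54 + $1092.52 + $283.82 + $60.91 + $165.51 + $310.51 = $2446.81
Net pay = $6090.62 − $2446.81 = $3643.81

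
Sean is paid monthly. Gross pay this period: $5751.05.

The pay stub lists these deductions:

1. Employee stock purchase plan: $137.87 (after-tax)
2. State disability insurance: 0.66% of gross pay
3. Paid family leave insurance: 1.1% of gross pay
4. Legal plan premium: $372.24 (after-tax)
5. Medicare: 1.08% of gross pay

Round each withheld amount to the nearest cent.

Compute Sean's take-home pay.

Medicare: $5751.05 × 0.0108 = $62.11
Paid family leave insurance: $5751.05 × 0.011 = $63.26
State disability insurance: $5751.05 × 0.0066 = $37.96
Employee stock purchase plan: $137.87
Legal plan premium: $372.24
Total deductions = $62.11 + $63.26 + $37.96 + $137.87 + $372.24 = $673.44
Net pay = $5751.05 − $673.44 = $5077.61

$5077.61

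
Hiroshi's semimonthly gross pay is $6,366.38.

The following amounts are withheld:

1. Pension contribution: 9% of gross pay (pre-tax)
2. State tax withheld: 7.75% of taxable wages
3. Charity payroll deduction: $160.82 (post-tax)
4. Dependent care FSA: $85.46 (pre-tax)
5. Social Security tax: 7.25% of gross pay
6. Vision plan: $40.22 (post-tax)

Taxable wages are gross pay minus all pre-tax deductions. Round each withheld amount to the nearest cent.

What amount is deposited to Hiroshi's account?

$4,602.98

Pension contribution: $6,366.38 × 0.09 = $572.97
Dependent care FSA: $85.46
Pre-tax total = $572.97 + $85.46 = $658.43
Taxable wages = $6,366.38 − $658.43 = $5,707.95
State tax withheld: $5,707.95 × 0.0775 = $442.37
Social Security tax: $6,366.38 × 0.0725 = $461.56
Charity payroll deduction: $160.82
Vision plan: $40.22
Total deductions = $572.97 + $85.46 + $442.37 + $461.56 + $160.82 + $40.22 = $1,763.40
Net pay = $6,366.38 − $1,763.40 = $4,602.98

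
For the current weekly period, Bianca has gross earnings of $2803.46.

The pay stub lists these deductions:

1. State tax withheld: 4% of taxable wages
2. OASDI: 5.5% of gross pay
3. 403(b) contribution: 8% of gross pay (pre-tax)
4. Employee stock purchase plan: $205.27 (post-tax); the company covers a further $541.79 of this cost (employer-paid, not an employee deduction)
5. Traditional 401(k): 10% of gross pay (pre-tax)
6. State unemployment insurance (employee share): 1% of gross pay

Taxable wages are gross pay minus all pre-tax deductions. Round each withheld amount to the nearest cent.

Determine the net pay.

403(b) contribution: $2803.46 × 0.08 = $224.28
Traditional 401(k): $2803.46 × 0.1 = $280.35
Pre-tax total = $224.28 + $280.35 = $504.63
Taxable wages = $2803.46 − $504.63 = $2298.83
State tax withheld: $2298.83 × 0.04 = $91.95
OASDI: $2803.46 × 0.055 = $154.19
State unemployment insurance (employee share): $2803.46 × 0.01 = $28.03
Employee stock purchase plan: $205.27
(Employer's $541.79 toward employee stock purchase plan is not withheld from the employee.)
Total deductions = $224.28 + $280.35 + $91.95 + $154.19 + $28.03 + $205.27 = $984.07
Net pay = $2803.46 − $984.07 = $1819.39

$1819.39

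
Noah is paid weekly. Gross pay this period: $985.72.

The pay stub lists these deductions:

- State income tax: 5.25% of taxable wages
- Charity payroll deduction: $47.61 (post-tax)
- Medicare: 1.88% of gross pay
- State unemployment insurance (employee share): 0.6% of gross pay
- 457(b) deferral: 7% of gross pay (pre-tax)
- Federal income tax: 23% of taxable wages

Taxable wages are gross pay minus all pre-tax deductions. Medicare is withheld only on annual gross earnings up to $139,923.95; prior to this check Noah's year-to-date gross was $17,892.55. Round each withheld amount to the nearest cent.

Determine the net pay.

457(b) deferral: $985.72 × 0.07 = $69.00
Taxable wages = $985.72 − $69.00 = $916.72
State income tax: $916.72 × 0.0525 = $48.13
Federal income tax: $916.72 × 0.23 = $210.85
Medicare: cap not yet reached, full $985.72 is subject → $985.72 × 0.0188 = $18.53
State unemployment insurance (employee share): $985.72 × 0.006 = $5.91
Charity payroll deduction: $47.61
Total deductions = $69.00 + $48.13 + $210.85 + $18.53 + $5.91 + $47.61 = $400.03
Net pay = $985.72 − $400.03 = $585.69

$585.69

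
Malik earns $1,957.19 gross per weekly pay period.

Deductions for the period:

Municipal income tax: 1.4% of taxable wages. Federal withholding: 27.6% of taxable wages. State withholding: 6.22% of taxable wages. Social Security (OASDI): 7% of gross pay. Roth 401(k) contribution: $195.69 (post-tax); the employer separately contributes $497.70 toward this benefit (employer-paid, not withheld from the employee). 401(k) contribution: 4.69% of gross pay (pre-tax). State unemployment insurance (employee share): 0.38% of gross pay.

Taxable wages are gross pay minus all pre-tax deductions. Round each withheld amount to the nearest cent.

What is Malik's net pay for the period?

401(k) contribution: $1,957.19 × 0.0469 = $91.79
Taxable wages = $1,957.19 − $91.79 = $1,865.40
Federal withholding: $1,865.40 × 0.276 = $514.85
Municipal income tax: $1,865.40 × 0.014 = $26.12
State withholding: $1,865.40 × 0.0622 = $116.03
State unemployment insurance (employee share): $1,957.19 × 0.0038 = $7.44
Social Security (OASDI): $1,957.19 × 0.07 = $137.00
Roth 401(k) contribution: $195.69
(Employer's $497.70 toward Roth 401(k) contribution is not withheld from the employee.)
Total deductions = $91.79 + $514.85 + $26.12 + $116.03 + $7.44 + $137.00 + $195.69 = $1,088.92
Net pay = $1,957.19 − $1,088.92 = $868.27

$868.27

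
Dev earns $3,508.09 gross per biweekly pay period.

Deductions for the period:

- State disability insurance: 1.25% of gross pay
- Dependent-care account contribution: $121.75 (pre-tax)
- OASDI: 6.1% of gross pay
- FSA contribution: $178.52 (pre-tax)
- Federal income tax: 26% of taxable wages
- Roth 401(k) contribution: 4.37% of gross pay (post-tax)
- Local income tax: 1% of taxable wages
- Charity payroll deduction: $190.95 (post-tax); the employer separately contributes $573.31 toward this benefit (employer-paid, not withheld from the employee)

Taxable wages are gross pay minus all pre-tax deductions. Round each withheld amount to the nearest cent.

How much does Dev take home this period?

$1,739.62

FSA contribution: $178.52
Dependent-care account contribution: $121.75
Pre-tax total = $178.52 + $121.75 = $300.27
Taxable wages = $3,508.09 − $300.27 = $3,207.82
Federal income tax: $3,207.82 × 0.26 = $834.03
Local income tax: $3,207.82 × 0.01 = $32.08
State disability insurance: $3,508.09 × 0.0125 = $43.85
OASDI: $3,508.09 × 0.061 = $213.99
Roth 401(k) contribution: $3,508.09 × 0.0437 = $153.30
Charity payroll deduction: $190.95
(Employer's $573.31 toward charity payroll deduction is not withheld from the employee.)
Total deductions = $178.52 + $121.75 + $834.03 + $32.08 + $43.85 + $213.99 + $153.30 + $190.95 = $1,768.47
Net pay = $3,508.09 − $1,768.47 = $1,739.62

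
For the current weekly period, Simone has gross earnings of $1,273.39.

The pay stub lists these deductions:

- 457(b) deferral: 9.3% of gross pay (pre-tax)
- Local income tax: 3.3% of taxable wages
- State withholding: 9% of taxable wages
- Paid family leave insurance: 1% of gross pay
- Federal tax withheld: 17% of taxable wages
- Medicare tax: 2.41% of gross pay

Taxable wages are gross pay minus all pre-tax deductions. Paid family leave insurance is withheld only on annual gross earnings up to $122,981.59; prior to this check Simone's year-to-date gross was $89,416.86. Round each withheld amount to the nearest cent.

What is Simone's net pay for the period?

457(b) deferral: $1,273.39 × 0.093 = $118.43
Taxable wages = $1,273.39 − $118.43 = $1,154.96
Federal tax withheld: $1,154.96 × 0.17 = $196.34
Local income tax: $1,154.96 × 0.033 = $38.11
State withholding: $1,154.96 × 0.09 = $103.95
Paid family leave insurance: cap not yet reached, full $1,273.39 is subject → $1,273.39 × 0.01 = $12.73
Medicare tax: $1,273.39 × 0.0241 = $30.69
Total deductions = $118.43 + $196.34 + $38.11 + $103.95 + $12.73 + $30.69 = $500.25
Net pay = $1,273.39 − $500.25 = $773.14

$773.14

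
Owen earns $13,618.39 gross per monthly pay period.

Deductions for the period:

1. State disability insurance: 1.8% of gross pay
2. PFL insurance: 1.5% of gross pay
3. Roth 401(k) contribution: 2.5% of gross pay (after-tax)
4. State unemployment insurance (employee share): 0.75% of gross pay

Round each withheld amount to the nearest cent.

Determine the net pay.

$12,726.38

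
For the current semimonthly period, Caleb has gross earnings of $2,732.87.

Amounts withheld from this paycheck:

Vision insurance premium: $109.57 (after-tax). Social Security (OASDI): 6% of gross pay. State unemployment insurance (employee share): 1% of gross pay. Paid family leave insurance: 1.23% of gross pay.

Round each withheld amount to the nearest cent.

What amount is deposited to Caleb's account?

$2,398.39

State unemployment insurance (employee share): $2,732.87 × 0.01 = $27.33
Paid family leave insurance: $2,732.87 × 0.0123 = $33.61
Social Security (OASDI): $2,732.87 × 0.06 = $163.97
Vision insurance premium: $109.57
Total deductions = $27.33 + $33.61 + $163.97 + $109.57 = $334.48
Net pay = $2,732.87 − $334.48 = $2,398.39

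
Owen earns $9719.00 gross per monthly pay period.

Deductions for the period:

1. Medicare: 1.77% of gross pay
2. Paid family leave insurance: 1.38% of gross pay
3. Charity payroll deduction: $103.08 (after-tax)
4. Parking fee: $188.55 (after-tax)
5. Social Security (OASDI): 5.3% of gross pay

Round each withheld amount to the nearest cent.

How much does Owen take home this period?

$8606.11

Medicare: $9719.00 × 0.0177 = $172.03
Social Security (OASDI): $9719.00 × 0.053 = $515.11
Paid family leave insurance: $9719.00 × 0.0138 = $134.12
Parking fee: $188.55
Charity payroll deduction: $103.08
Total deductions = $172.03 + $515.11 + $134.12 + $188.55 + $103.08 = $1112.89
Net pay = $9719.00 − $1112.89 = $8606.11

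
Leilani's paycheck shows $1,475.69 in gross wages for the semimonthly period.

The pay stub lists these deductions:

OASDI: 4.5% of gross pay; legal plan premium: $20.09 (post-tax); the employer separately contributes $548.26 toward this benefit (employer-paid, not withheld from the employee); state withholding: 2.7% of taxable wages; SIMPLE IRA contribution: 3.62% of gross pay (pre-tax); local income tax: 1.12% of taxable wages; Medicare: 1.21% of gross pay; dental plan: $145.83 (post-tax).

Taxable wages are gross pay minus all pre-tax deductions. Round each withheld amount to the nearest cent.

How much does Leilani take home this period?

SIMPLE IRA contribution: $1,475.69 × 0.0362 = $53.42
Taxable wages = $1,475.69 − $53.42 = $1,422.27
Local income tax: $1,422.27 × 0.0112 = $15.93
State withholding: $1,422.27 × 0.027 = $38.40
Medicare: $1,475.69 × 0.0121 = $17.86
OASDI: $1,475.69 × 0.045 = $66.41
Dental plan: $145.83
Legal plan premium: $20.09
(Employer's $548.26 toward legal plan premium is not withheld from the employee.)
Total deductions = $53.42 + $15.93 + $38.40 + $17.86 + $66.41 + $145.83 + $20.09 = $357.94
Net pay = $1,475.69 − $357.94 = $1,117.75

$1,117.75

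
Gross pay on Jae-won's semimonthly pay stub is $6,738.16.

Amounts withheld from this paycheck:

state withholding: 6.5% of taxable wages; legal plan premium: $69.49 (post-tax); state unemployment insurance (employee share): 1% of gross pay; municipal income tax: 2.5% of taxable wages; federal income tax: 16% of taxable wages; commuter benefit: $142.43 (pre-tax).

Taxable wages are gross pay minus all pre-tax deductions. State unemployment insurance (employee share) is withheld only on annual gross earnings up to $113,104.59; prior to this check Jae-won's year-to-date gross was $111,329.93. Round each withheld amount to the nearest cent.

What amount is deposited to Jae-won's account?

$4,859.56

Commuter benefit: $142.43
Taxable wages = $6,738.16 − $142.43 = $6,595.73
State withholding: $6,595.73 × 0.065 = $428.72
Federal income tax: $6,595.73 × 0.16 = $1,055.32
Municipal income tax: $6,595.73 × 0.025 = $164.89
State unemployment insurance (employee share): only $113,104.59 − $111,329.93 = $1,774.66 of this check is subject → $1,774.66 × 0.01 = $17.75
Legal plan premium: $69.49
Total deductions = $142.43 + $428.72 + $1,055.32 + $164.89 + $17.75 + $69.49 = $1,878.60
Net pay = $6,738.16 − $1,878.60 = $4,859.56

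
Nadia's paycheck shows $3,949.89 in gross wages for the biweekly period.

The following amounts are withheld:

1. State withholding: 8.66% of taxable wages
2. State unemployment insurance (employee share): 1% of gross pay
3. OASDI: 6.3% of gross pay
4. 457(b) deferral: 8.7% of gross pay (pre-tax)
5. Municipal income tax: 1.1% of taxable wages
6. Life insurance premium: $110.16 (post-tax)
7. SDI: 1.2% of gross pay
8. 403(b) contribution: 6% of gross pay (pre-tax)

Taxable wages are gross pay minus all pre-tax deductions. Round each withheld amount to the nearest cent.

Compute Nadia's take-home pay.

$2,594.52

403(b) contribution: $3,949.89 × 0.06 = $236.99
457(b) deferral: $3,949.89 × 0.087 = $343.64
Pre-tax total = $236.99 + $343.64 = $580.63
Taxable wages = $3,949.89 − $580.63 = $3,369.26
State withholding: $3,369.26 × 0.0866 = $291.78
Municipal income tax: $3,369.26 × 0.011 = $37.06
State unemployment insurance (employee share): $3,949.89 × 0.01 = $39.50
SDI: $3,949.89 × 0.012 = $47.40
OASDI: $3,949.89 × 0.063 = $248.84
Life insurance premium: $110.16
Total deductions = $236.99 + $343.64 + $291.78 + $37.06 + $39.50 + $47.40 + $248.84 + $110.16 = $1,355.37
Net pay = $3,949.89 − $1,355.37 = $2,594.52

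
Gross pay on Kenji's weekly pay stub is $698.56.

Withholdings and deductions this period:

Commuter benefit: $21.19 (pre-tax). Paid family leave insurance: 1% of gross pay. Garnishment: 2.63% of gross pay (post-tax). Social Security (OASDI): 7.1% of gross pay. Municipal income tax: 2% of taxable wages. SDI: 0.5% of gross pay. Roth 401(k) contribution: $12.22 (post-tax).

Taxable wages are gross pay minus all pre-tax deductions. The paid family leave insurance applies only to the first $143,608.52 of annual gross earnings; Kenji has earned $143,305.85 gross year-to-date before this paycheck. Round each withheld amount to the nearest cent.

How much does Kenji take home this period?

Commuter benefit: $21.19
Taxable wages = $698.56 − $21.19 = $677.37
Municipal income tax: $677.37 × 0.02 = $13.55
SDI: $698.56 × 0.005 = $3.49
Social Security (OASDI): $698.56 × 0.071 = $49.60
Paid family leave insurance: only $143,608.52 − $143,305.85 = $302.67 of this check is subject → $302.67 × 0.01 = $3.03
Roth 401(k) contribution: $12.22
Garnishment: $698.56 × 0.0263 = $18.37
Total deductions = $21.19 + $13.55 + $3.49 + $49.60 + $3.03 + $12.22 + $18.37 = $121.45
Net pay = $698.56 − $121.45 = $577.11

$577.11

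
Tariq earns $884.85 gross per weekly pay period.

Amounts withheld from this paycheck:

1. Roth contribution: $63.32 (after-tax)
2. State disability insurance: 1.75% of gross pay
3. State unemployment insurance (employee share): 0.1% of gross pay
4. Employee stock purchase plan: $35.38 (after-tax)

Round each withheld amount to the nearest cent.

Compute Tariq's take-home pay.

$769.79

State unemployment insurance (employee share): $884.85 × 0.001 = $0.88
State disability insurance: $884.85 × 0.0175 = $15.48
Roth contribution: $63.32
Employee stock purchase plan: $35.38
Total deductions = $0.88 + $15.48 + $63.32 + $35.38 = $115.06
Net pay = $884.85 − $115.06 = $769.79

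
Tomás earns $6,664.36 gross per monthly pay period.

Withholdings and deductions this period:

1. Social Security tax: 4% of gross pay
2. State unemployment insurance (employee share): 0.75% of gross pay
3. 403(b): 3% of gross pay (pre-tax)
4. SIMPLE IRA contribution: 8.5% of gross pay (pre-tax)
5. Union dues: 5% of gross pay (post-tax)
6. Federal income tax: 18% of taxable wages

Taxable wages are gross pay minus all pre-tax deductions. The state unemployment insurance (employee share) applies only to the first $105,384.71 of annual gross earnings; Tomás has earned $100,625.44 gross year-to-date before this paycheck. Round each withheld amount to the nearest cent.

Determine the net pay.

$4,200.85

403(b): $6,664.36 × 0.03 = $199.93
SIMPLE IRA contribution: $6,664.36 × 0.085 = $566.47
Pre-tax total = $199.93 + $566.47 = $766.40
Taxable wages = $6,664.36 − $766.40 = $5,897.96
Federal income tax: $5,897.96 × 0.18 = $1,061.63
Social Security tax: $6,664.36 × 0.04 = $266.57
State unemployment insurance (employee share): only $105,384.71 − $100,625.44 = $4,759.27 of this check is subject → $4,759.27 × 0.0075 = $35.69
Union dues: $6,664.36 × 0.05 = $333.22
Total deductions = $199.93 + $566.47 + $1,061.63 + $266.57 + $35.69 + $333.22 = $2,463.51
Net pay = $6,664.36 − $2,463.51 = $4,200.85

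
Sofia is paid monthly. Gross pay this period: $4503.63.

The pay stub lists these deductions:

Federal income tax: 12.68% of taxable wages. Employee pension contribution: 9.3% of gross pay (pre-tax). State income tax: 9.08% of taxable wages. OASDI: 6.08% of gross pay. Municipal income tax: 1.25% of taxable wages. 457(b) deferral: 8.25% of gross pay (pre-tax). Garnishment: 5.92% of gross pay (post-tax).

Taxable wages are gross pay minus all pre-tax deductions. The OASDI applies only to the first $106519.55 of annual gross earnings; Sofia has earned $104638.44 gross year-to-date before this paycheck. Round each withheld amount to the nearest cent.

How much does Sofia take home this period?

457(b) deferral: $4503.63 × 0.0825 = $371.55
Employee pension contribution: $4503.63 × 0.093 = $418.84
Pre-tax total = $371.55 + $418.84 = $790.39
Taxable wages = $4503.63 − $790.39 = $3713.24
Federal income tax: $3713.24 × 0.1268 = $470.84
State income tax: $3713.24 × 0.0908 = $337.16
Municipal income tax: $3713.24 × 0.0125 = $46.42
OASDI: only $106519.55 − $104638.44 = $1881.11 of this check is subject → $1881.11 × 0.0608 = $114.37
Garnishment: $4503.63 × 0.0592 = $266.61
Total deductions = $371.55 + $418.84 + $470.84 + $337.16 + $46.42 + $114.37 + $266.61 = $2025.79
Net pay = $4503.63 − $2025.79 = $2477.84

$2477.84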